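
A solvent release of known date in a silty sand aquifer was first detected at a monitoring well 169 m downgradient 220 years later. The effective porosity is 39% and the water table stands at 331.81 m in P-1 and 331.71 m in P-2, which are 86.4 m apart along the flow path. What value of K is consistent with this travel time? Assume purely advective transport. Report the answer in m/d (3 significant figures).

Hydraulic gradient i = (331.81 − 331.71) / 86.4 = 0.10 / 86.4 = 0.001157
t = 220 years = 80300 d
v = L / t = 169 / 80300 = 0.002105 m/d
K = v · n / i = 0.002105 × 0.39 / 0.001157 = 0.709 m/d

0.709 m/d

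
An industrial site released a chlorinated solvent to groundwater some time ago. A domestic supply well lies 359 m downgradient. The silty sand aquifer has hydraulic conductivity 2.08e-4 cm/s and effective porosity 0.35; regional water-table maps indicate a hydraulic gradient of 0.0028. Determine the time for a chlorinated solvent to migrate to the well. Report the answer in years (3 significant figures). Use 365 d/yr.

684 years

K = 2.08e-4 cm/s × 864 = 0.1797 m/d
Specific discharge q = 0.1797 × 0.0028 = 5.032e-4 m/d
Average linear velocity = 5.032e-4 / 0.35 = 0.001438 m/d
t = L / v = 359 / 0.001438 = 249700 d
   = 249700 / 365 = 684 yr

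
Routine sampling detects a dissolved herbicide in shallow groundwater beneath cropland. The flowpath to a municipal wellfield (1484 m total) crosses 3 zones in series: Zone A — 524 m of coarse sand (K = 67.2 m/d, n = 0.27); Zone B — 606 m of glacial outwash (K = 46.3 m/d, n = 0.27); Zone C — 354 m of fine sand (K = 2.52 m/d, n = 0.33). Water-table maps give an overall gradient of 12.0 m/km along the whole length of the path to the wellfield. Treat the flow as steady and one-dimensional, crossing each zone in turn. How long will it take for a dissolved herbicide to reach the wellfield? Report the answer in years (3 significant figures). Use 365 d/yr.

For zones in series the flux q is common to all zones; the equivalent conductivity is the harmonic (thickness-weighted) mean, K_eq = L_total / Σ(L_j/K_j).
Σ(L/K) = 524/67.2 + 606/46.3 + 354/2.52 = 7.798 + 13.09 + 140.5 = 161.4 d
K_eq = L_total / Σ(L/K) = 1484 / 161.4 = 9.197 m/d
q = K_eq · i = 9.197 × 0.012 = 0.1104 m/d (same in every zone)
Zone A: v = q/n = 0.1104/0.27 = 0.4087 m/d → t_A = 524/0.4087 = 1282 d
Zone B: v = q/n = 0.1104/0.27 = 0.4087 m/d → t_B = 606/0.4087 = 1483 d
Zone C: v = q/n = 0.1104/0.33 = 0.3344 m/d → t_C = 354/0.3344 = 1059 d
Total t = 1282 + 1483 + 1059 = 3823 d
   = 3823 / 365 = 10.5 yr

10.5 years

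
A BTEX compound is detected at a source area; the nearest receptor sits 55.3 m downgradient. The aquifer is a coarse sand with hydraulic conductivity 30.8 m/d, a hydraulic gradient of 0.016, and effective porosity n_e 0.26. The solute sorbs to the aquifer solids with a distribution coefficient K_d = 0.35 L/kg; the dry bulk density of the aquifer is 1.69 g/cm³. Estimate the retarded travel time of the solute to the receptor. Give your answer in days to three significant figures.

Darcy flux q = K·i = 30.8 × 0.016 = 0.4928 m/d
Average linear velocity = 0.4928 / 0.26 = 1.895 m/d
Retardation R = 1 + ρ_b·K_d/n = 1 + 1.69×0.35/0.26 = 3.275
Contaminant velocity v_c = v/R = 1.895/3.275 = 0.5787 m/d
t = L/v_c = 55.3/0.5787 = 95.55 d

95.6 days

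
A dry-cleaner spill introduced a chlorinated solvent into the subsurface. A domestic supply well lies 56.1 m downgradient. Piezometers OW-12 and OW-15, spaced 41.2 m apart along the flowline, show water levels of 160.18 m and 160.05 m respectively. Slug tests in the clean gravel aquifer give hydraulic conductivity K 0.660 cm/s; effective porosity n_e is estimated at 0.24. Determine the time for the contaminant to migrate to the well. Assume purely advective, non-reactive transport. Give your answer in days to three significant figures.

7.48 days

Hydraulic gradient i = (160.18 − 160.05) / 41.2 = 0.13 / 41.2 = 0.003155
K = 0.660 cm/s × 864 = 570.2 m/d
Darcy flux q = K·i = 570.2 × 0.003155 = 1.799 m/d
v_s = q/n_e = 1.799/0.24 = 7.497 m/d
t = L / v = 56.1 / 7.497 = 7.483 d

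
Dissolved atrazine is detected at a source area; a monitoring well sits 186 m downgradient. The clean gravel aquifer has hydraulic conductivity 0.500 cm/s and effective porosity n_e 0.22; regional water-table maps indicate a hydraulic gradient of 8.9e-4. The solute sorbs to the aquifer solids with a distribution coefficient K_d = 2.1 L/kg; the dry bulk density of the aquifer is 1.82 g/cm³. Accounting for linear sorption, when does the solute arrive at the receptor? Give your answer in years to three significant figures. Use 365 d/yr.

5.36 years

K = 0.500 cm/s × 864 = 432.0 m/d
q = Ki = 432.0 × 8.9e-4 = 0.3845 m/d
Seepage velocity v = q / n = 0.3845 / 0.22 = 1.748 m/d
Retardation R = 1 + ρ_b·K_d/n = 1 + 1.82×2.1/0.22 = 18.37
Contaminant velocity v_c = v/R = 1.748/18.37 = 0.09512 m/d
t = L/v_c = 186/0.09512 = 1955 d
   = 1955/365 = 5.36 yr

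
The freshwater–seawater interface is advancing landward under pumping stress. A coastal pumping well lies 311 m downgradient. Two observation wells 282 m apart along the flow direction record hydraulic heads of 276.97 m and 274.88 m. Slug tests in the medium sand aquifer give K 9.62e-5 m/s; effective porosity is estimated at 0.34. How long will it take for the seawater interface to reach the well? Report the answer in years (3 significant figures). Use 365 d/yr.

Hydraulic gradient i = (276.97 − 274.88) / 282 = 2.09 / 282 = 0.007411
K = 9.62e-5 m/s × 86400 s/d = 8.312 m/d
Specific discharge q = 8.312 × 0.007411 = 0.06160 m/d
v = Ki/n = 8.312·0.007411/0.34 = 0.1812 m/d
t = L / v = 311 / 0.1812 = 1717 d
   = 1717 / 365 = 4.70 yr

4.70 years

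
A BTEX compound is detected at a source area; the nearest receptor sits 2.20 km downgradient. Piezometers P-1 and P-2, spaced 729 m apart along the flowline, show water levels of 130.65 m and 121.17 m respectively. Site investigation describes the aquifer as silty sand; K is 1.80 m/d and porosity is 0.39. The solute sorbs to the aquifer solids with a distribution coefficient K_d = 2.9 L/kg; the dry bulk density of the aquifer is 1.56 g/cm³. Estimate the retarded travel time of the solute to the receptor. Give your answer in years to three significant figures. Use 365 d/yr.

1270 years

Hydraulic gradient i = (130.65 − 121.17) / 729 = 9.48 / 729 = 0.01300
Specific discharge q = 1.80 × 0.01300 = 0.02341 m/d
v = Ki/n = 1.80·0.01300/0.39 = 0.06002 m/d
Retardation R = 1 + ρ_b·K_d/n = 1 + 1.56×2.9/0.39 = 12.60
Contaminant velocity v_c = v/R = 0.06002/12.60 = 0.004763 m/d
L = 2.20 km = 2200 m
t = L/v_c = 2200/0.004763 = 461900 d
   = 461900/365 = 1270 yr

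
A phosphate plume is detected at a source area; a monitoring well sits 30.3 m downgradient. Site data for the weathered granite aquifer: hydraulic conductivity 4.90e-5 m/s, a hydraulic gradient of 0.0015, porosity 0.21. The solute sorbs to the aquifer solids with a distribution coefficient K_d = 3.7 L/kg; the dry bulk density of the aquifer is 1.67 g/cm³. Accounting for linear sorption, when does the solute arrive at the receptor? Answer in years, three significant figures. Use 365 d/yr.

83.5 years

K = 4.90e-5 m/s × 86400 s/d = 4.234 m/d
Specific discharge q = 4.234 × 0.0015 = 0.006350 m/d
v = Ki/n = 4.234·0.0015/0.21 = 0.03024 m/d
Retardation R = 1 + ρ_b·K_d/n = 1 + 1.67×3.7/0.21 = 30.42
Contaminant velocity v_c = v/R = 0.03024/30.42 = 9.940e-4 m/d
t = L/v_c = 30.3/9.940e-4 = 30480 d
   = 30480/365 = 83.5 yr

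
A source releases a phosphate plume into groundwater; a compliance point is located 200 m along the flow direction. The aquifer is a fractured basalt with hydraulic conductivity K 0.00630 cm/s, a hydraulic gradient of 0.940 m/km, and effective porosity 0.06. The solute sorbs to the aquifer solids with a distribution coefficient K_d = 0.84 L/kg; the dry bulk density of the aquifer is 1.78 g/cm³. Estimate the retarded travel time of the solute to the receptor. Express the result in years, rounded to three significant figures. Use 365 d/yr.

167 years

K = 0.00630 cm/s × 864 = 5.443 m/d
q = Ki = 5.443 × 9.4e-4 = 0.005117 m/d
Seepage velocity v = q / n = 0.005117 / 0.06 = 0.08528 m/d
Retardation R = 1 + ρ_b·K_d/n = 1 + 1.78×0.84/0.06 = 25.92
Contaminant velocity v_c = v/R = 0.08528/25.92 = 0.003290 m/d
t = L/v_c = 200/0.003290 = 60790 d
   = 60790/365 = 167 yr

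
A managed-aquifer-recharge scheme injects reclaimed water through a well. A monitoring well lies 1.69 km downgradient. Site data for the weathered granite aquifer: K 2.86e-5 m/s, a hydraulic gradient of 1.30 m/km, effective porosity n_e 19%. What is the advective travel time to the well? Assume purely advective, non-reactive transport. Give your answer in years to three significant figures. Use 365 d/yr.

K = 2.86e-5 m/s × 86400 s/d = 2.471 m/d
Specific discharge q = 2.471 × 0.0013 = 0.003212 m/d
Average linear velocity = 0.003212 / 0.19 = 0.01691 m/d
L = 1.69 km = 1690 m
t = L / v = 1690 / 0.01691 = 99960 d
   = 99960 / 365 = 274 yr

274 years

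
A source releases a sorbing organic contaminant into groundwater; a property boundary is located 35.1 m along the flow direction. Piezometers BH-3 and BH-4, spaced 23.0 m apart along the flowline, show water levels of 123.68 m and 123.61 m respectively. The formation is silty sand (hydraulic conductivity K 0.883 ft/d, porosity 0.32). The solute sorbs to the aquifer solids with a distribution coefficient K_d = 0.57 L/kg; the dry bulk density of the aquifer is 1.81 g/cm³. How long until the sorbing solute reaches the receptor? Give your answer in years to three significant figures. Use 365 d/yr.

Hydraulic gradient i = (123.68 − 123.61) / 23.0 = 0.07 / 23.0 = 0.003043
K = 0.883 ft/d × 0.3048 = 0.2691 m/d
Specific discharge q = 0.2691 × 0.003043 = 8.191e-4 m/d
v = Ki/n = 0.2691·0.003043/0.32 = 0.002560 m/d
Retardation R = 1 + ρ_b·K_d/n = 1 + 1.81×0.57/0.32 = 4.224
Contaminant velocity v_c = v/R = 0.002560/4.224 = 6.060e-4 m/d
t = L/v_c = 35.1/6.060e-4 = 57920 d
   = 57920/365 = 159 yr

159 years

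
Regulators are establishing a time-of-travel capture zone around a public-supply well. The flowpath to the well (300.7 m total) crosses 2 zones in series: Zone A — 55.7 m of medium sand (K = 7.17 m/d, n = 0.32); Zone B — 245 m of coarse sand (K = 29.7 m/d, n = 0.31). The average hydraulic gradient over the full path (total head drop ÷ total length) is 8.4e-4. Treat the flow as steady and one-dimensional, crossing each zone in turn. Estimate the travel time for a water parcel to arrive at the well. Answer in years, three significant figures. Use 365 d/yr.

16.3 years

Steady 1-D flow in series ⇒ the Darcy flux q is identical in every zone and the zone head losses add (resistances L/K in series).
Σ(L/K) = 55.7/7.17 + 245/29.7 = 7.768 + 8.249 = 16.02 d
K_eq = L_total / Σ(L/K) = 300.7 / 16.02 = 18.77 m/d
q = K_eq · i = 18.77 × 8.4e-4 = 0.01577 m/d (same in every zone)
Zone A: v = q/n = 0.01577/0.32 = 0.04928 m/d → t_A = 55.7/0.04928 = 1130 d
Zone B: v = q/n = 0.01577/0.31 = 0.05087 m/d → t_B = 245/0.05087 = 4816 d
Total t = 1130 + 4816 = 5947 d
   = 5947 / 365 = 16.3 yr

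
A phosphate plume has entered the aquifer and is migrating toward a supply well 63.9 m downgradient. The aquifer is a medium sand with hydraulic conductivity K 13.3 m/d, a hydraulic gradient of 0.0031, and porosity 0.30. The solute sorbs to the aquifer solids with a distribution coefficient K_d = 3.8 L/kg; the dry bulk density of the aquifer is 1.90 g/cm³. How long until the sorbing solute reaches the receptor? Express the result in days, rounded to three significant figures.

q = Ki = 13.3 × 0.0031 = 0.04123 m/d
Average linear velocity = 0.04123 / 0.30 = 0.1374 m/d
Retardation R = 1 + ρ_b·K_d/n = 1 + 1.90×3.8/0.30 = 25.07
Contaminant velocity v_c = v/R = 0.1374/25.07 = 0.005483 m/d
t = L/v_c = 63.9/0.005483 = 11650 d

11700 days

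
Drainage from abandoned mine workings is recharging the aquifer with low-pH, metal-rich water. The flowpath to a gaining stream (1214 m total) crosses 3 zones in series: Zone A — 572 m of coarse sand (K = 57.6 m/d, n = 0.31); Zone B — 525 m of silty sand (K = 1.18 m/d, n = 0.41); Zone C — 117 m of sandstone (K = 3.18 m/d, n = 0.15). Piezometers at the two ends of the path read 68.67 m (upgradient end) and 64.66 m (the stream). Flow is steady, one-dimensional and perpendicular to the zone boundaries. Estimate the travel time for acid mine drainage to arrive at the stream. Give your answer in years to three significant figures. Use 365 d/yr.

138 years

Total head drop ΔH = 68.67 − 64.66 = 4.01 m
Steady 1-D flow in series ⇒ the Darcy flux q is identical in every zone and the zone head losses add (resistances L/K in series).
Σ(L/K) = 572/57.6 + 525/1.18 + 117/3.18 = 9.931 + 444.9 + 36.79 = 491.6 d
q = ΔH / Σ(L/K) = 4.01 / 491.6 = 0.008156 m/d (same in every zone)
Zone A: v = q/n = 0.008156/0.31 = 0.02631 m/d → t_A = 572/0.02631 = 21740 d
Zone B: v = q/n = 0.008156/0.41 = 0.01989 m/d → t_B = 525/0.01989 = 26390 d
Zone C: v = q/n = 0.008156/0.15 = 0.05438 m/d → t_C = 117/0.05438 = 2152 d
Total t = 21740 + 26390 + 2152 = 50280 d
   = 50280 / 365 = 138 yr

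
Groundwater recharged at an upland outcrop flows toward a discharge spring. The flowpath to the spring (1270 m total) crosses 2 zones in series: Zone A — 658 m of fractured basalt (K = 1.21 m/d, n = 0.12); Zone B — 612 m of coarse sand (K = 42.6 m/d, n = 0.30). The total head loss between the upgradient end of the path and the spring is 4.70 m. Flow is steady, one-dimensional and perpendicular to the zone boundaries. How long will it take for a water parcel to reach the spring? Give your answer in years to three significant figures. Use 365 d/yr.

Continuity: the same q passes through each zone, so ΔH = q·Σ(L_j/K_j) — the zones act as resistances in series.
Σ(L/K) = 658/1.21 + 612/42.6 = 543.8 + 14.37 = 558.2 d
q = ΔH / Σ(L/K) = 4.70 / 558.2 = 0.008420 m/d (same in every zone)
Zone A: v = q/n = 0.008420/0.12 = 0.07017 m/d → t_A = 658/0.07017 = 9377 d
Zone B: v = q/n = 0.008420/0.30 = 0.02807 m/d → t_B = 612/0.02807 = 21800 d
Total t = 9377 + 21800 = 31180 d
   = 31180 / 365 = 85.4 yr

85.4 years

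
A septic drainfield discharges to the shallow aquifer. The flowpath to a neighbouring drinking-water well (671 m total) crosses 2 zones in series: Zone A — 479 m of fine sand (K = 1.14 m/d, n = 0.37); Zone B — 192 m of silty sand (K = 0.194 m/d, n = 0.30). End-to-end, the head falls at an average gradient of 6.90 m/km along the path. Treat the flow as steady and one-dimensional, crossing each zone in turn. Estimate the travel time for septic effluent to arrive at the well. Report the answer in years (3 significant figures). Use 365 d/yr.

196 years

For zones in series the flux q is common to all zones; the equivalent conductivity is the harmonic (thickness-weighted) mean, K_eq = L_total / Σ(L_j/K_j).
Σ(L/K) = 479/1.14 + 192/0.194 = 420.2 + 989.7 = 1410 d
K_eq = L_total / Σ(L/K) = 671 / 1410 = 0.4759 m/d
q = K_eq · i = 0.4759 × 0.0069 = 0.003284 m/d (same in every zone)
Zone A: v = q/n = 0.003284/0.37 = 0.008875 m/d → t_A = 479/0.008875 = 53970 d
Zone B: v = q/n = 0.003284/0.30 = 0.01095 m/d → t_B = 192/0.01095 = 17540 d
Total t = 53970 + 17540 = 71510 d
   = 71510 / 365 = 196 yr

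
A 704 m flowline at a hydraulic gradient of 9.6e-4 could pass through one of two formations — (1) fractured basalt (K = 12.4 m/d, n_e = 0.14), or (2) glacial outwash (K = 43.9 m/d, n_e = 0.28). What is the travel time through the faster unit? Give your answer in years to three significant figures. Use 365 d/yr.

12.8 years

Unit 1 (fractured basalt): v = 12.4×9.6e-4/0.14 = 0.08503 m/d, t = 704/0.08503 = 8280 d
Unit 2 (glacial outwash): v = 43.9×9.6e-4/0.28 = 0.1505 m/d, t = 704/0.1505 = 4677 d
Faster: 4677 d / 365 = 12.8 yr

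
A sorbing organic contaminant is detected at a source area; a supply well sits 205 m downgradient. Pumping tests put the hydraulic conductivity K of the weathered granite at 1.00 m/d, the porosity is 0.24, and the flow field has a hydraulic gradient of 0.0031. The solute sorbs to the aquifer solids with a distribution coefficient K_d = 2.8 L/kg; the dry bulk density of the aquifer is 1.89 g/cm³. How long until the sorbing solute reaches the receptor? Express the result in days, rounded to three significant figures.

Darcy flux q = K·i = 1.00 × 0.0031 = 0.003100 m/d
v = Ki/n = 1.00·0.0031/0.24 = 0.01292 m/d
Retardation R = 1 + ρ_b·K_d/n = 1 + 1.89×2.8/0.24 = 23.05
Contaminant velocity v_c = v/R = 0.01292/23.05 = 5.604e-4 m/d
t = L/v_c = 205/5.604e-4 = 365800 d

366000 days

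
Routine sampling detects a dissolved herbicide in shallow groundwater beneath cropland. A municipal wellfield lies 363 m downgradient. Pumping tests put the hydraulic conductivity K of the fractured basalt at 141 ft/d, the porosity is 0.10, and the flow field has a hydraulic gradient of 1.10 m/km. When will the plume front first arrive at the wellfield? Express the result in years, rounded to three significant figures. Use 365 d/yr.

K = 141 ft/d × 0.3048 = 42.98 m/d
q = Ki = 42.98 × 0.0011 = 0.04727 m/d
Seepage velocity v = q / n = 0.04727 / 0.10 = 0.4727 m/d
t = L / v = 363 / 0.4727 = 767.9 d
   = 767.9 / 365 = 2.10 yr

2.10 years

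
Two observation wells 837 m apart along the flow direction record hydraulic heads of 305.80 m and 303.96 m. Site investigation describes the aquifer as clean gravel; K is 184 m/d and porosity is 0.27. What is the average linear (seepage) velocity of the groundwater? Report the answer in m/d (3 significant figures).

Hydraulic gradient i = (305.80 − 303.96) / 837 = 1.84 / 837 = 0.002198
Darcy flux q = K·i = 184 × 0.002198 = 0.4045 m/d
v_s = q/n_e = 0.4045/0.27 = 1.498 m/d

1.50 m/d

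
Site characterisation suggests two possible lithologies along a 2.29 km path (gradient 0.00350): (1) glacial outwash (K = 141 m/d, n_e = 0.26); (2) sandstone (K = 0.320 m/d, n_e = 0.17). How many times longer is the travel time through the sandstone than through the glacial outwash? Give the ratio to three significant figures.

288

Unit 1 (glacial outwash): v = 141×0.0035/0.26 = 1.898 m/d, t = 2290/1.898 = 1206 d
Unit 2 (sandstone): v = 0.320×0.0035/0.17 = 0.006588 m/d, t = 2290/0.006588 = 347600 d
t(sandstone) / t(glacial outwash) = 347600/1206 = 288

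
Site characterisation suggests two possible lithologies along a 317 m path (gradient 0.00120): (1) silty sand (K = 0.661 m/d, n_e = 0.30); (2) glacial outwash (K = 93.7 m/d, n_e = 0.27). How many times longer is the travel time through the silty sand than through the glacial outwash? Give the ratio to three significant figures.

Unit 1 (silty sand): v = 0.661×0.0012/0.30 = 0.002644 m/d, t = 317/0.002644 = 119900 d
Unit 2 (glacial outwash): v = 93.7×0.0012/0.27 = 0.4164 m/d, t = 317/0.4164 = 761.2 d
t(silty sand) / t(glacial outwash) = 119900/761.2 = 158

158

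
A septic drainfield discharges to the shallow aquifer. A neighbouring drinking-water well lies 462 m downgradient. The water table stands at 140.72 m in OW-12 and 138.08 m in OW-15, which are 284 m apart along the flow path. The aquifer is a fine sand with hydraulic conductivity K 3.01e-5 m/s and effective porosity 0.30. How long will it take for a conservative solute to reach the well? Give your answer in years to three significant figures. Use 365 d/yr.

15.7 years

Hydraulic gradient i = (140.72 − 138.08) / 284 = 2.64 / 284 = 0.009296
K = 3.01e-5 m/s × 86400 s/d = 2.601 m/d
Darcy flux q = K·i = 2.601 × 0.009296 = 0.02417 m/d
v = Ki/n = 2.601·0.009296/0.30 = 0.08058 m/d
t = L / v = 462 / 0.08058 = 5733 d
   = 5733 / 365 = 15.7 yr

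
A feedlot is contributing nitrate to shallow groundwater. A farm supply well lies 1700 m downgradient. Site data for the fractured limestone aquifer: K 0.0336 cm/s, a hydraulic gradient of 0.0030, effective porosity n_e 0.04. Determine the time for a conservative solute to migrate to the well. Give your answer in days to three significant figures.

781 days

K = 0.0336 cm/s × 864 = 29.03 m/d
q = Ki = 29.03 × 0.0030 = 0.08709 m/d
Seepage velocity v = q / n = 0.08709 / 0.04 = 2.177 m/d
t = L / v = 1700 / 2.177 = 780.8 d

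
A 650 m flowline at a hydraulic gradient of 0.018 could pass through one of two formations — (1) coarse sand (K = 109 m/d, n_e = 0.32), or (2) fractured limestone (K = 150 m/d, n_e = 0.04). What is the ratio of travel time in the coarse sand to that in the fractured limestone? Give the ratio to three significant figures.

11.0

Unit 1 (coarse sand): v = 109×0.018/0.32 = 6.131 m/d, t = 650/6.131 = 106.0 d
Unit 2 (fractured limestone): v = 150×0.018/0.04 = 67.50 m/d, t = 650/67.50 = 9.630 d
t(coarse sand) / t(fractured limestone) = 106.0/9.630 = 11.0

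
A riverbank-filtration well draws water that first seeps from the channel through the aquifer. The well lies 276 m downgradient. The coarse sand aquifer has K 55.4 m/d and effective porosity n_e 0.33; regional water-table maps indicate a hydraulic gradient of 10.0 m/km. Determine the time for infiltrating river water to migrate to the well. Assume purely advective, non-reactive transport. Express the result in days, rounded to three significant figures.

q = Ki = 55.4 × 0.010 = 0.5540 m/d
Average linear velocity = 0.5540 / 0.33 = 1.679 m/d
t = L / v = 276 / 1.679 = 164.4 d

164 days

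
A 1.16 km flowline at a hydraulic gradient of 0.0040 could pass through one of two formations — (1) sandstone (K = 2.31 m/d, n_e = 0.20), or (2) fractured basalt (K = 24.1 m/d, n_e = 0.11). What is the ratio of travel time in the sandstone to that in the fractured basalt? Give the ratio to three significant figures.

19.0

Unit 1 (sandstone): v = 2.31×0.0040/0.20 = 0.04620 m/d, t = 1160/0.04620 = 25110 d
Unit 2 (fractured basalt): v = 24.1×0.0040/0.11 = 0.8764 m/d, t = 1160/0.8764 = 1324 d
t(sandstone) / t(fractured basalt) = 25110/1324 = 19.0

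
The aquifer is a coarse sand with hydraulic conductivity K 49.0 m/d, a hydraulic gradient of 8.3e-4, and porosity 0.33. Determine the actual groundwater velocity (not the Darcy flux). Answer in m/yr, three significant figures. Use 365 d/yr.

45.0 m/yr

q = Ki = 49.0 × 8.3e-4 = 0.04067 m/d
Average linear velocity = 0.04067 / 0.33 = 0.1232 m/d
   = 0.1232 × 365 = 45.0 m/yr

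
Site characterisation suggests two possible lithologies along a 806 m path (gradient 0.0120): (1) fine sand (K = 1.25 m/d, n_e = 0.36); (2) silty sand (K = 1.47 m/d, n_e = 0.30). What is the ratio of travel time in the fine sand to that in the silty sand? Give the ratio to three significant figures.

1.41

Unit 1 (fine sand): v = 1.25×0.012/0.36 = 0.04167 m/d, t = 806/0.04167 = 19340 d
Unit 2 (silty sand): v = 1.47×0.012/0.30 = 0.05880 m/d, t = 806/0.05880 = 13710 d
t(fine sand) / t(silty sand) = 19340/13710 = 1.41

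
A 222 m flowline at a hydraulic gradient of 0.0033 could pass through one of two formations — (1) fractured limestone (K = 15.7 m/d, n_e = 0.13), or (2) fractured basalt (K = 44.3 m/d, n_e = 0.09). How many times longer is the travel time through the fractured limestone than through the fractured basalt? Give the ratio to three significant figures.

Unit 1 (fractured limestone): v = 15.7×0.0033/0.13 = 0.3985 m/d, t = 222/0.3985 = 557.0 d
Unit 2 (fractured basalt): v = 44.3×0.0033/0.09 = 1.624 m/d, t = 222/1.624 = 136.7 d
t(fractured limestone) / t(fractured basalt) = 557.0/136.7 = 4.08

4.08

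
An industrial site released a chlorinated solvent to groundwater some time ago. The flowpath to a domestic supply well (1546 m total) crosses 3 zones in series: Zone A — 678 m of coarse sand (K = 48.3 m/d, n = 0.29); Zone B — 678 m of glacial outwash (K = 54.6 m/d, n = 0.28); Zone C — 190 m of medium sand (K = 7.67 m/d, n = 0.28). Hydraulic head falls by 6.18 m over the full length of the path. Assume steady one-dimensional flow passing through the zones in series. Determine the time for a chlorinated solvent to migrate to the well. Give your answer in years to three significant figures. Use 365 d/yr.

9.98 years

Continuity: the same q passes through each zone, so ΔH = q·Σ(L_j/K_j) — the zones act as resistances in series.
Σ(L/K) = 678/48.3 + 678/54.6 + 190/7.67 = 14.04 + 12.42 + 24.77 = 51.23 d
q = ΔH / Σ(L/K) = 6.18 / 51.23 = 0.1206 m/d (same in every zone)
Zone A: v = q/n = 0.1206/0.29 = 0.4160 m/d → t_A = 678/0.4160 = 1630 d
Zone B: v = q/n = 0.1206/0.28 = 0.4309 m/d → t_B = 678/0.4309 = 1574 d
Zone C: v = q/n = 0.1206/0.28 = 0.4309 m/d → t_C = 190/0.4309 = 441.0 d
Total t = 1630 + 1574 + 441.0 = 3644 d
   = 3644 / 365 = 9.98 yr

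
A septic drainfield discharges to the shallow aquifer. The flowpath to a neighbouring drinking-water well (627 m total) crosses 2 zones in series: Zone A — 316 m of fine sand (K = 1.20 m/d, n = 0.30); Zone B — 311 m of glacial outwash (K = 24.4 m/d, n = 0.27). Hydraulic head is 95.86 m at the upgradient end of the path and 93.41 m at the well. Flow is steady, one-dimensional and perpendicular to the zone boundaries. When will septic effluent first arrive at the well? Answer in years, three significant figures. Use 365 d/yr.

55.2 years

Total head drop ΔH = 95.86 − 93.41 = 2.45 m
Continuity: the same q passes through each zone, so ΔH = q·Σ(L_j/K_j) — the zones act as resistances in series.
Σ(L/K) = 316/1.20 + 311/24.4 = 263.3 + 12.75 = 276.1 d
q = ΔH / Σ(L/K) = 2.45 / 276.1 = 0.008874 m/d (same in every zone)
Zone A: v = q/n = 0.008874/0.30 = 0.02958 m/d → t_A = 316/0.02958 = 10680 d
Zone B: v = q/n = 0.008874/0.27 = 0.03287 m/d → t_B = 311/0.03287 = 9462 d
Total t = 10680 + 9462 = 20140 d
   = 20140 / 365 = 55.2 yr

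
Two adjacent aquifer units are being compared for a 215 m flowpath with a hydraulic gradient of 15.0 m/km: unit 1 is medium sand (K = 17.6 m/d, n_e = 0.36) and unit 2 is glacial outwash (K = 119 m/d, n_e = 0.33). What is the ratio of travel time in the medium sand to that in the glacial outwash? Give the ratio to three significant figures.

7.38

Unit 1 (medium sand): v = 17.6×0.015/0.36 = 0.7333 m/d, t = 215/0.7333 = 293.2 d
Unit 2 (glacial outwash): v = 119×0.015/0.33 = 5.409 m/d, t = 215/5.409 = 39.75 d
t(medium sand) / t(glacial outwash) = 293.2/39.75 = 7.38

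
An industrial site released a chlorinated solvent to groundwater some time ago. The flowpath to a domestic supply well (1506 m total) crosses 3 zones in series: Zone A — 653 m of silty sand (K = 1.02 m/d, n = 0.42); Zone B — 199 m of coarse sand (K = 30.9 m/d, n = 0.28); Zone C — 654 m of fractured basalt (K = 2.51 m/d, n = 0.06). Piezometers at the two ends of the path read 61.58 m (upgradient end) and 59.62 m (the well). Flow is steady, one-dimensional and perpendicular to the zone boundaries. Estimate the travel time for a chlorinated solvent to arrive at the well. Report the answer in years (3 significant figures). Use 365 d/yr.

Total head drop ΔH = 61.58 − 59.62 = 1.96 m
Steady 1-D flow in series ⇒ the Darcy flux q is identical in every zone and the zone head losses add (resistances L/K in series).
Σ(L/K) = 653/1.02 + 199/30.9 + 654/2.51 = 640.2 + 6.440 + 260.6 = 907.2 d
q = ΔH / Σ(L/K) = 1.96 / 907.2 = 0.002161 m/d (same in every zone)
Zone A: v = q/n = 0.002161/0.42 = 0.005144 m/d → t_A = 653/0.005144 = 126900 d
Zone B: v = q/n = 0.002161/0.28 = 0.007716 m/d → t_B = 199/0.007716 = 25790 d
Zone C: v = q/n = 0.002161/0.06 = 0.03601 m/d → t_C = 654/0.03601 = 18160 d
Total t = 126900 + 25790 + 18160 = 170900 d
   = 170900 / 365 = 468 yr

468 years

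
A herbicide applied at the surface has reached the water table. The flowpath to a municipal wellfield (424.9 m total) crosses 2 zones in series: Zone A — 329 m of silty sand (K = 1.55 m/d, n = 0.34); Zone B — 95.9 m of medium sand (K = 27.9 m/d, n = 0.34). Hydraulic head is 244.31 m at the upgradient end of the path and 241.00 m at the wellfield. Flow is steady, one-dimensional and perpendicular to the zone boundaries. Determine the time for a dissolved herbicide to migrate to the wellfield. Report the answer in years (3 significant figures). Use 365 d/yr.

Total head drop ΔH = 244.31 − 241.00 = 3.31 m
Steady 1-D flow in series ⇒ the Darcy flux q is identical in every zone and the zone head losses add (resistances L/K in series).
Σ(L/K) = 329/1.55 + 95.9/27.9 = 212.3 + 3.437 = 215.7 d
q = ΔH / Σ(L/K) = 3.31 / 215.7 = 0.01535 m/d (same in every zone)
Zone A: v = q/n = 0.01535/0.34 = 0.04513 m/d → t_A = 329/0.04513 = 7289 d
Zone B: v = q/n = 0.01535/0.34 = 0.04513 m/d → t_B = 95.9/0.04513 = 2125 d
Total t = 7289 + 2125 = 9414 d
   = 9414 / 365 = 25.8 yr

25.8 years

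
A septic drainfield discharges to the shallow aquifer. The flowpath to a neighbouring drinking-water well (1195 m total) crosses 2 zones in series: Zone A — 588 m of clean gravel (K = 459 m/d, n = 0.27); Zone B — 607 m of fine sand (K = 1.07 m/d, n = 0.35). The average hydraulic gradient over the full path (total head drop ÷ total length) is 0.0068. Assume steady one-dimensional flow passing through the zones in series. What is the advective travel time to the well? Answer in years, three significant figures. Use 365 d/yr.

71.2 years

For zones in series the flux q is common to all zones; the equivalent conductivity is the harmonic (thickness-weighted) mean, K_eq = L_total / Σ(L_j/K_j).
Σ(L/K) = 588/459 + 607/1.07 = 1.281 + 567.3 = 568.6 d
K_eq = L_total / Σ(L/K) = 1195 / 568.6 = 2.102 m/d
q = K_eq · i = 2.102 × 0.0068 = 0.01429 m/d (same in every zone)
Zone A: v = q/n = 0.01429/0.27 = 0.05293 m/d → t_A = 588/0.05293 = 11110 d
Zone B: v = q/n = 0.01429/0.35 = 0.04083 m/d → t_B = 607/0.04083 = 14860 d
Total t = 11110 + 14860 = 25970 d
   = 25970 / 365 = 71.2 yr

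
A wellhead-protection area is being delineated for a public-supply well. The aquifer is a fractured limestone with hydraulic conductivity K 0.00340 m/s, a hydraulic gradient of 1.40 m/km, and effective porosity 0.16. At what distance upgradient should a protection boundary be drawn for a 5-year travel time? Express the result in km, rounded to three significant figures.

K = 0.00340 m/s × 86400 s/d = 293.8 m/d
Darcy flux q = K·i = 293.8 × 0.0014 = 0.4113 m/d
Seepage velocity v = q / n = 0.4113 / 0.16 = 2.570 m/d
T = 5 yr × 365 = 1825 d
L = v × T = 2.570 × 1825 = 4691 m
   = 4.69 km

4.69 km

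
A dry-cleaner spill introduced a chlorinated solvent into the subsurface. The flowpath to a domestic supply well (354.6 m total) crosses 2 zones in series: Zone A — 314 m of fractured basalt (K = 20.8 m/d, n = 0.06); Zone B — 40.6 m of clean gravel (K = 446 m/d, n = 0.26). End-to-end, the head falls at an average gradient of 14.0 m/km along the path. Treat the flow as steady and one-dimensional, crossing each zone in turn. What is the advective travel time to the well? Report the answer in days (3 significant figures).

89.9 days

Steady 1-D flow in series ⇒ the Darcy flux q is identical in every zone and the zone head losses add (resistances L/K in series).
Σ(L/K) = 314/20.8 + 40.6/446 = 15.10 + 0.09103 = 15.19 d
K_eq = L_total / Σ(L/K) = 354.6 / 15.19 = 23.35 m/d
q = K_eq · i = 23.35 × 0.014 = 0.3269 m/d (same in every zone)
Zone A: v = q/n = 0.3269/0.06 = 5.448 m/d → t_A = 314/5.448 = 57.64 d
Zone B: v = q/n = 0.3269/0.26 = 1.257 m/d → t_B = 40.6/1.257 = 32.29 d
Total t = 57.64 + 32.29 = 89.93 d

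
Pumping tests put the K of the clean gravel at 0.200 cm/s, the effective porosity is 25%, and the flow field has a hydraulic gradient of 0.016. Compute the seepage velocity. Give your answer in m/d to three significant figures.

11.1 m/d

K = 0.200 cm/s × 864 = 172.8 m/d
Specific discharge q = 172.8 × 0.016 = 2.765 m/d
Average linear velocity = 2.765 / 0.25 = 11.06 m/d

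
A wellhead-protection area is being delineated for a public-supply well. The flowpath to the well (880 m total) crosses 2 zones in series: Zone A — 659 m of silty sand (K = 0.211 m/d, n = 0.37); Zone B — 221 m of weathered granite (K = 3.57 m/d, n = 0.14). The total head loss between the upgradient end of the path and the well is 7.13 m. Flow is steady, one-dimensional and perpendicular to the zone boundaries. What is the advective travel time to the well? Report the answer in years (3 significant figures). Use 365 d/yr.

336 years

Continuity: the same q passes through each zone, so ΔH = q·Σ(L_j/K_j) — the zones act as resistances in series.
Σ(L/K) = 659/0.211 + 221/3.57 = 3123 + 61.90 = 3185 d
q = ΔH / Σ(L/K) = 7.13 / 3185 = 0.002239 m/d (same in every zone)
Zone A: v = q/n = 0.002239/0.37 = 0.006050 m/d → t_A = 659/0.006050 = 108900 d
Zone B: v = q/n = 0.002239/0.14 = 0.01599 m/d → t_B = 221/0.01599 = 13820 d
Total t = 108900 + 13820 = 122700 d
   = 122700 / 365 = 336 yr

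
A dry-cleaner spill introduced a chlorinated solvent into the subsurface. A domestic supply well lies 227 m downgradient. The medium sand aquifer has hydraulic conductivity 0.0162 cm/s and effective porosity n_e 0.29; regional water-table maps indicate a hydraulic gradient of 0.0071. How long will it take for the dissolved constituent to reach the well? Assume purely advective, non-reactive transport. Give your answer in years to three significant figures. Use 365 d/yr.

K = 0.0162 cm/s × 864 = 14.00 m/d
Specific discharge q = 14.00 × 0.0071 = 0.09938 m/d
Seepage velocity v = q / n = 0.09938 / 0.29 = 0.3427 m/d
t = L / v = 227 / 0.3427 = 662.4 d
   = 662.4 / 365 = 1.81 yr

1.81 years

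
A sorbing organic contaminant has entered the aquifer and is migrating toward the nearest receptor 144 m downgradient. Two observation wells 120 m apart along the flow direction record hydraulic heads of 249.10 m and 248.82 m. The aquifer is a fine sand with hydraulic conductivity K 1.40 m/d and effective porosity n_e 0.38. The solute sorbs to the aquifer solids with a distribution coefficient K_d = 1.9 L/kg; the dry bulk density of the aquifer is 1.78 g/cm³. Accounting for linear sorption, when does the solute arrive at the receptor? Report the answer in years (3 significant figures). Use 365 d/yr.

454 years

Hydraulic gradient i = (249.10 − 248.82) / 120 = 0.28 / 120 = 0.002333
Specific discharge q = 1.40 × 0.002333 = 0.003267 m/d
Seepage velocity v = q / n = 0.003267 / 0.38 = 0.008596 m/d
Retardation R = 1 + ρ_b·K_d/n = 1 + 1.78×1.9/0.38 = 9.900
Contaminant velocity v_c = v/R = 0.008596/9.900 = 8.683e-4 m/d
t = L/v_c = 144/8.683e-4 = 165800 d
   = 165800/365 = 454 yr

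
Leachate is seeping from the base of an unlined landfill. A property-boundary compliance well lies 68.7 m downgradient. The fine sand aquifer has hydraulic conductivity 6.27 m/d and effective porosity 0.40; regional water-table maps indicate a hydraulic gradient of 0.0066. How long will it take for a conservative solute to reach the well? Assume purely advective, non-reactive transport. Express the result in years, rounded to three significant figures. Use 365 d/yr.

Specific discharge q = 6.27 × 0.0066 = 0.04138 m/d
Average linear velocity = 0.04138 / 0.40 = 0.1035 m/d
t = L / v = 68.7 / 0.1035 = 664.1 d
   = 664.1 / 365 = 1.82 yr

1.82 years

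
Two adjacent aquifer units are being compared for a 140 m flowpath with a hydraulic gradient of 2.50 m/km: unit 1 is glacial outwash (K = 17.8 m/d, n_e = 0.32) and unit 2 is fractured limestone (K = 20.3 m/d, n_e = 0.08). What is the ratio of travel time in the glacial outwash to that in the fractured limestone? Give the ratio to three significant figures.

4.56

Unit 1 (glacial outwash): v = 17.8×0.0025/0.32 = 0.1391 m/d, t = 140/0.1391 = 1007 d
Unit 2 (fractured limestone): v = 20.3×0.0025/0.08 = 0.6344 m/d, t = 140/0.6344 = 220.7 d
t(glacial outwash) / t(fractured limestone) = 1007/220.7 = 4.56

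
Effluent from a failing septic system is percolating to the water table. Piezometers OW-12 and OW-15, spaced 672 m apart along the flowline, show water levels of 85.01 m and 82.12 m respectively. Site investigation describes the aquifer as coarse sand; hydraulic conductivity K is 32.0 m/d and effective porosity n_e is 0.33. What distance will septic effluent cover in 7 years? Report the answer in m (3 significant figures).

Hydraulic gradient i = (85.01 − 82.12) / 672 = 2.89 / 672 = 0.004301
Specific discharge q = 32.0 × 0.004301 = 0.1376 m/d
v = Ki/n = 32.0·0.004301/0.33 = 0.4170 m/d
T = 7 yr × 365 = 2555 d
L = v × T = 0.4170 × 2555 = 1066 m

1070 m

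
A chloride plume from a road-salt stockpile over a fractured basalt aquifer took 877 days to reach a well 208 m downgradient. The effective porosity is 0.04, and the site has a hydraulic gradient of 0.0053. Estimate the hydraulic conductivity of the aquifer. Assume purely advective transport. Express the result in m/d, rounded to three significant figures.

v = L / t = 208 / 877 = 0.2372 m/d
K = v · n / i = 0.2372 × 0.04 / 0.0053 = 1.79 m/d

1.79 m/d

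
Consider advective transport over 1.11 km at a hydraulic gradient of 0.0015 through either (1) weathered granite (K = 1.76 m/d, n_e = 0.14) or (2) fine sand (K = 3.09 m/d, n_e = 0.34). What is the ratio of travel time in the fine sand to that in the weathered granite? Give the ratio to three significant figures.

1.38

Unit 1 (weathered granite): v = 1.76×0.0015/0.14 = 0.01886 m/d, t = 1110/0.01886 = 58860 d
Unit 2 (fine sand): v = 3.09×0.0015/0.34 = 0.01363 m/d, t = 1110/0.01363 = 81420 d
t(fine sand) / t(weathered granite) = 81420/58860 = 1.38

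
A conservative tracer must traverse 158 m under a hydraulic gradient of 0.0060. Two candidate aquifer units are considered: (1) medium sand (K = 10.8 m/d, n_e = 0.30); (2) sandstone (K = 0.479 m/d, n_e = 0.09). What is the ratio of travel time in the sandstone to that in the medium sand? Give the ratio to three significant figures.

6.76

Unit 1 (medium sand): v = 10.8×0.0060/0.30 = 0.2160 m/d, t = 158/0.2160 = 731.5 d
Unit 2 (sandstone): v = 0.479×0.0060/0.09 = 0.03193 m/d, t = 158/0.03193 = 4948 d
t(sandstone) / t(medium sand) = 4948/731.5 = 6.76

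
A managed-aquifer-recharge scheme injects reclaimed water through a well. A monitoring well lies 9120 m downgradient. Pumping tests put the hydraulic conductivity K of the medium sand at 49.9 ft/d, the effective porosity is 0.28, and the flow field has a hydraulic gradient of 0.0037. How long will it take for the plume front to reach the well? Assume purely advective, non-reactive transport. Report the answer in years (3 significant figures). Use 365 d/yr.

124 years

K = 49.9 ft/d × 0.3048 = 15.21 m/d
Darcy flux q = K·i = 15.21 × 0.0037 = 0.05628 m/d
v_s = q/n_e = 0.05628/0.28 = 0.2010 m/d
t = L / v = 9120 / 0.2010 = 45380 d
   = 45380 / 365 = 124 yr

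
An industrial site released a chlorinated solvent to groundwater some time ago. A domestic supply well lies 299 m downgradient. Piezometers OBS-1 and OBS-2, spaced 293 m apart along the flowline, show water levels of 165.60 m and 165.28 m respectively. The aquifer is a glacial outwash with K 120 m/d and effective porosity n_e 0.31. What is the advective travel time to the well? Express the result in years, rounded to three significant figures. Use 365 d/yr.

Hydraulic gradient i = (165.60 − 165.28) / 293 = 0.32 / 293 = 0.001092
Darcy flux q = K·i = 120 × 0.001092 = 0.1311 m/d
Average linear velocity = 0.1311 / 0.31 = 0.4228 m/d
t = L / v = 299 / 0.4228 = 707.2 d
   = 707.2 / 365 = 1.94 yr

1.94 years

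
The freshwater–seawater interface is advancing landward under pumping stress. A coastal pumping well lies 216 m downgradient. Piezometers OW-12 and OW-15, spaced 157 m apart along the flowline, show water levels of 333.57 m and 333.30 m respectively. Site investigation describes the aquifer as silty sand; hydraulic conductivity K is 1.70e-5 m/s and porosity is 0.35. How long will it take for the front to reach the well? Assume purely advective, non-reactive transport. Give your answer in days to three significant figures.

Hydraulic gradient i = (333.57 − 333.30) / 157 = 0.27 / 157 = 0.001720
K = 1.70e-5 m/s × 86400 s/d = 1.469 m/d
Specific discharge q = 1.469 × 0.001720 = 0.002526 m/d
v = Ki/n = 1.469·0.001720/0.35 = 0.007217 m/d
t = L / v = 216 / 0.007217 = 29930 d

29900 days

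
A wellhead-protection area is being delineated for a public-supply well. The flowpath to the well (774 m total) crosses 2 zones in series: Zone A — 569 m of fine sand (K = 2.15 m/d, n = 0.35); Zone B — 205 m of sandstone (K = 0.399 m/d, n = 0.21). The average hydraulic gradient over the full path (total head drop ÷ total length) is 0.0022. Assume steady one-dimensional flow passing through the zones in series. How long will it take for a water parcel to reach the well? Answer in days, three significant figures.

111000 days

Continuity: the same q passes through each zone, so ΔH = q·Σ(L_j/K_j) — the zones act as resistances in series.
Σ(L/K) = 569/2.15 + 205/0.399 = 264.7 + 513.8 = 778.4 d
K_eq = L_total / Σ(L/K) = 774 / 778.4 = 0.9943 m/d
q = K_eq · i = 0.9943 × 0.0022 = 0.002187 m/d (same in every zone)
Zone A: v = q/n = 0.002187/0.35 = 0.006250 m/d → t_A = 569/0.006250 = 91040 d
Zone B: v = q/n = 0.002187/0.21 = 0.01042 m/d → t_B = 205/0.01042 = 19680 d
Total t = 91040 + 19680 = 110700 d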